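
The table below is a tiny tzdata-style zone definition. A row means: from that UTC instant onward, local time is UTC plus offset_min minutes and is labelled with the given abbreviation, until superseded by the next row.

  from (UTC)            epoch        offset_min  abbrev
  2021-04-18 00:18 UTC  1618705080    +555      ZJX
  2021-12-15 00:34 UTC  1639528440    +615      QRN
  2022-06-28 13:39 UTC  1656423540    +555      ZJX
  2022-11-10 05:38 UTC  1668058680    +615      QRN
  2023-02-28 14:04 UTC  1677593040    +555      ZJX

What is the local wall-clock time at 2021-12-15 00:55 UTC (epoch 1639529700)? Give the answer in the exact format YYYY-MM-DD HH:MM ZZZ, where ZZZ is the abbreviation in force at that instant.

Query: 2021-12-15 00:55 UTC
Rule 2/5 (QRN, +10:15): 2021-12-15 00:34 UTC ≤ query < 2022-06-28 13:39 UTC
0·60 + 55 + 615 = 670 min
670 = 0·1440 + 670; 670 = 11·60 + 10 → 11:10, same day
→ 2021-12-15 11:10 QRN

2021-12-15 11:10 QRN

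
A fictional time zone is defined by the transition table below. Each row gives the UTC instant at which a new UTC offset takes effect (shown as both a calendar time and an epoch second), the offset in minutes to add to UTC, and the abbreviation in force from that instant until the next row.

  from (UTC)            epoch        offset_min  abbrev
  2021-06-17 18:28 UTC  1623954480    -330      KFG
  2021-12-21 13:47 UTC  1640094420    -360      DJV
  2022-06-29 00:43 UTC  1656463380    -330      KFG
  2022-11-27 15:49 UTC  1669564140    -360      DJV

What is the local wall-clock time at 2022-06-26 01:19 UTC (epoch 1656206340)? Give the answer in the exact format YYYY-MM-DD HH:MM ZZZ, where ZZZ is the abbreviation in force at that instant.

2022-06-25 19:19 DJV

Query: 2022-06-26 01:19 UTC
Rule 2/4 (DJV, -06:00): 2021-12-21 13:47 UTC ≤ query < 2022-06-29 00:43 UTC
1·60 + 19 - 360 = -281 min
-281 = -1·1440 + 1159; 1159 = 19·60 + 19 → 19:19, 2022-06-26 - 1 day = 2022-06-25
→ 2022-06-25 19:19 DJV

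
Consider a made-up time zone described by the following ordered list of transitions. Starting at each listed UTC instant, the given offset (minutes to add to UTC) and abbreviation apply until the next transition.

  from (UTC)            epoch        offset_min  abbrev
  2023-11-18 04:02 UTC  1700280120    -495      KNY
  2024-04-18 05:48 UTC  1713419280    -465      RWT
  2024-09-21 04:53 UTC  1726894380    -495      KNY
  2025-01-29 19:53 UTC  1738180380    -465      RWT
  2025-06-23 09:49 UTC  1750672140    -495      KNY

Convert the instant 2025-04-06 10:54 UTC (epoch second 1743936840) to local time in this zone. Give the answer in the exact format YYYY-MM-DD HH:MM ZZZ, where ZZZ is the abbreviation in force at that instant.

Query: 2025-04-06 10:54 UTC
Rule 4/5 (RWT, -07:45): 2025-01-29 19:53 UTC ≤ query < 2025-06-23 09:49 UTC
10·60 + 54 - 465 = 189 min
189 = 0·1440 + 189; 189 = 3·60 + 9 → 03:09, same day
→ 2025-04-06 03:09 RWT

2025-04-06 03:09 RWT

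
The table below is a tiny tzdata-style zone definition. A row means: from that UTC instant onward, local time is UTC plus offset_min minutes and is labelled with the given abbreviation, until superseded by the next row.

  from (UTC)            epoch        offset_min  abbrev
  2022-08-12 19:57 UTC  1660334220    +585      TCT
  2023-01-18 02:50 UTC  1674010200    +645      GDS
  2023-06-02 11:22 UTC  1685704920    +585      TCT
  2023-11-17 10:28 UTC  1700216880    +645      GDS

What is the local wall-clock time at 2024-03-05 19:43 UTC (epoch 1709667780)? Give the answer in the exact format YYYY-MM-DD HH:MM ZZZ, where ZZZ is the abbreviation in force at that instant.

2024-03-06 06:28 GDS

Query: 2024-03-05 19:43 UTC
Rule 4/4 (GDS, +10:45): 2023-11-17 10:28 UTC ≤ query < +∞
19·60 + 43 + 645 = 1828 min
1828 = 1·1440 + 388; 388 = 6·60 + 28 → 06:28, 2024-03-05 + 1 day = 2024-03-06
→ 2024-03-06 06:28 GDS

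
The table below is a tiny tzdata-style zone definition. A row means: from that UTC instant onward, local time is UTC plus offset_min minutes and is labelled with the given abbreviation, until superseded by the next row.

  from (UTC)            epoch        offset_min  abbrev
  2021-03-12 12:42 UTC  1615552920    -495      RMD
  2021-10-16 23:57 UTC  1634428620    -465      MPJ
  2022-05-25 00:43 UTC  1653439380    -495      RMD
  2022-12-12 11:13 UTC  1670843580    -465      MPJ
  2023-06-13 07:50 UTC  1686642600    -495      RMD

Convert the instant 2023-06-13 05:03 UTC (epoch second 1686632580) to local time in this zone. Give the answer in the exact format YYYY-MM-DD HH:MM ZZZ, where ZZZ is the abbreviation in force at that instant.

2023-06-12 21:18 MPJ

Query: 2023-06-13 05:03 UTC
Rule 4/5 (MPJ, -07:45): 2022-12-12 11:13 UTC ≤ query < 2023-06-13 07:50 UTC
5·60 + 3 - 465 = -162 min
-162 = -1·1440 + 1278; 1278 = 21·60 + 18 → 21:18, 2023-06-13 - 1 day = 2023-06-12
→ 2023-06-12 21:18 MPJ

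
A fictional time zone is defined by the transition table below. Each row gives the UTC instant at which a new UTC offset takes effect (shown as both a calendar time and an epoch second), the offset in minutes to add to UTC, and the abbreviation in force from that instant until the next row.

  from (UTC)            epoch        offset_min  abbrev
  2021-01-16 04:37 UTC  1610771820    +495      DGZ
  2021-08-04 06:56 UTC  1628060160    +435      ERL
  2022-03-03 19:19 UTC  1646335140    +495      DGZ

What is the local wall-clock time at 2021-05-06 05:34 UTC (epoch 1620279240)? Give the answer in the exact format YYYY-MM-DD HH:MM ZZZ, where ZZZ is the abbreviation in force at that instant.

2021-05-06 13:49 DGZ

Query: 2021-05-06 05:34 UTC
Rule 1/3 (DGZ, +08:15): 2021-01-16 04:37 UTC ≤ query < 2021-08-04 06:56 UTC
5·60 + 34 + 495 = 829 min
829 = 0·1440 + 829; 829 = 13·60 + 49 → 13:49, same day
→ 2021-05-06 13:49 DGZ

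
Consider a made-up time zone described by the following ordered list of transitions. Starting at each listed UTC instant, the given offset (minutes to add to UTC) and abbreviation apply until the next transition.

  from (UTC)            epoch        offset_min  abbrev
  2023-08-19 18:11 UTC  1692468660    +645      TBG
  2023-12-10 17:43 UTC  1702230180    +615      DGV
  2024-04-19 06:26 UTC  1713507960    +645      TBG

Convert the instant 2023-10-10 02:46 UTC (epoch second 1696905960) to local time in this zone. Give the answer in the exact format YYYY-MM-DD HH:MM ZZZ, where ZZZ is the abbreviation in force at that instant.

Query: 2023-10-10 02:46 UTC
Rule 1/3 (TBG, +10:45): 2023-08-19 18:11 UTC ≤ query < 2023-12-10 17:43 UTC
2·60 + 46 + 645 = 811 min
811 = 0·1440 + 811; 811 = 13·60 + 31 → 13:31, same day
→ 2023-10-10 13:31 TBG

2023-10-10 13:31 TBG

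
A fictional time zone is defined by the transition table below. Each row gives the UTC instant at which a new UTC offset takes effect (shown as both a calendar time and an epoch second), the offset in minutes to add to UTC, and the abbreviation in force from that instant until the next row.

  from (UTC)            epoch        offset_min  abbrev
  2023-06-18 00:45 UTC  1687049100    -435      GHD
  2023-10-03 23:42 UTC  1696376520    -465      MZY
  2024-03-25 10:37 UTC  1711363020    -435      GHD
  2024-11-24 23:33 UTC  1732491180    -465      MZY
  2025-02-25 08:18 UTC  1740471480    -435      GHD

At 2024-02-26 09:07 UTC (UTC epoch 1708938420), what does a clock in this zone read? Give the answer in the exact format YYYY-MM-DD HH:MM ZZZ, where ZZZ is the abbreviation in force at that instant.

2024-02-26 01:22 MZY

Query: 2024-02-26 09:07 UTC
Rule 2/5 (MZY, -07:45): 2023-10-03 23:42 UTC ≤ query < 2024-03-25 10:37 UTC
9·60 + 7 - 465 = 82 min
82 = 0·1440 + 82; 82 = 1·60 + 22 → 01:22, same day
→ 2024-02-26 01:22 MZY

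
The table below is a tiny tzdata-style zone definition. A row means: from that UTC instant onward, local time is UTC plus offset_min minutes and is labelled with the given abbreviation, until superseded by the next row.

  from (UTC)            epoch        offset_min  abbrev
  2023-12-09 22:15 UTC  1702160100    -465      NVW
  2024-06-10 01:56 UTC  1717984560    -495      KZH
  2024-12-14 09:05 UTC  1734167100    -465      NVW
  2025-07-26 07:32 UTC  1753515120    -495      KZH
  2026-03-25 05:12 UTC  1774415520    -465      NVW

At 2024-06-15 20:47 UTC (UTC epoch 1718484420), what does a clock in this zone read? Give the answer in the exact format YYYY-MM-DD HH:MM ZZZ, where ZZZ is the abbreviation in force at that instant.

Query: 2024-06-15 20:47 UTC
Rule 2/5 (KZH, -08:15): 2024-06-10 01:56 UTC ≤ query < 2024-12-14 09:05 UTC
20·60 + 47 - 495 = 752 min
752 = 0·1440 + 752; 752 = 12·60 + 32 → 12:32, same day
→ 2024-06-15 12:32 KZH

2024-06-15 12:32 KZH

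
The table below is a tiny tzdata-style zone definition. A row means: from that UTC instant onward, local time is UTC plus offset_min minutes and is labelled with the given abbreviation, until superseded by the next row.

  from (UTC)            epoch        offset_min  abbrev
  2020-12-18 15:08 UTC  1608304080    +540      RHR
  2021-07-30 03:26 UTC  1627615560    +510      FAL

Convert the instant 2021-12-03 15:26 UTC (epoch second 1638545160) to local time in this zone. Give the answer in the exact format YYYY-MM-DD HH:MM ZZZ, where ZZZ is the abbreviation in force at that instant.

Query: 2021-12-03 15:26 UTC
Rule 2/2 (FAL, +08:30): 2021-07-30 03:26 UTC ≤ query < +∞
15·60 + 26 + 510 = 1436 min
1436 = 0·1440 + 1436; 1436 = 23·60 + 56 → 23:56, same day
→ 2021-12-03 23:56 FAL

2021-12-03 23:56 FAL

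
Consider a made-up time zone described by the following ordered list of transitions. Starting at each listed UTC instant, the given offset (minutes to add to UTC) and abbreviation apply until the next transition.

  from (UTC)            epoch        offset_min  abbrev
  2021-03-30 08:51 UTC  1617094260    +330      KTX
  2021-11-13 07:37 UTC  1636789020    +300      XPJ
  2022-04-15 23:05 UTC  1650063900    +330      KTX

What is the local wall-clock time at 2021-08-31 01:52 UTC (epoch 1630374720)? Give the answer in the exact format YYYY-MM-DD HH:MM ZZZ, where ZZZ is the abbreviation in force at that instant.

2021-08-31 07:22 KTX

Query: 2021-08-31 01:52 UTC
Rule 1/3 (KTX, +05:30): 2021-03-30 08:51 UTC ≤ query < 2021-11-13 07:37 UTC
1·60 + 52 + 330 = 442 min
442 = 0·1440 + 442; 442 = 7·60 + 22 → 07:22, same day
→ 2021-08-31 07:22 KTX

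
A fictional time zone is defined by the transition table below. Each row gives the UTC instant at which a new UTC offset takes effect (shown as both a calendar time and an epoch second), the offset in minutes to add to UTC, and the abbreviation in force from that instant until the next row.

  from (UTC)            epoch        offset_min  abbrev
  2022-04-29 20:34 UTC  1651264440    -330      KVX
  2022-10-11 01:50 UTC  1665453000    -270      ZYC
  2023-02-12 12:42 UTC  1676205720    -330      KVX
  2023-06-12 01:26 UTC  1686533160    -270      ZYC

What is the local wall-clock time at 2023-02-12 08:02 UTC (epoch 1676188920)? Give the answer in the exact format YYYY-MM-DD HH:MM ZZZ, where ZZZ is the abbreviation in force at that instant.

Query: 2023-02-12 08:02 UTC
Rule 2/4 (ZYC, -04:30): 2022-10-11 01:50 UTC ≤ query < 2023-02-12 12:42 UTC
8·60 + 2 - 270 = 212 min
212 = 0·1440 + 212; 212 = 3·60 + 32 → 03:32, same day
→ 2023-02-12 03:32 ZYC

2023-02-12 03:32 ZYC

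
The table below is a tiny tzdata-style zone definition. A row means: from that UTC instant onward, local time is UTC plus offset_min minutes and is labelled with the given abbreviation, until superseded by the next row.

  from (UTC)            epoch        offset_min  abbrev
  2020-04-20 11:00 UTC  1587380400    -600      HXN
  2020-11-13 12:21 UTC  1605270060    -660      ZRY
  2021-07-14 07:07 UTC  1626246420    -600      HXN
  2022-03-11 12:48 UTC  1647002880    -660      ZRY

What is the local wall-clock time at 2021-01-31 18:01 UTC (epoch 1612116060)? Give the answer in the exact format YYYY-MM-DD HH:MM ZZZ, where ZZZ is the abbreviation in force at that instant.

Query: 2021-01-31 18:01 UTC
Rule 2/4 (ZRY, -11:00): 2020-11-13 12:21 UTC ≤ query < 2021-07-14 07:07 UTC
18·60 + 1 - 660 = 421 min
421 = 0·1440 + 421; 421 = 7·60 + 1 → 07:01, same day
→ 2021-01-31 07:01 ZRY

2021-01-31 07:01 ZRY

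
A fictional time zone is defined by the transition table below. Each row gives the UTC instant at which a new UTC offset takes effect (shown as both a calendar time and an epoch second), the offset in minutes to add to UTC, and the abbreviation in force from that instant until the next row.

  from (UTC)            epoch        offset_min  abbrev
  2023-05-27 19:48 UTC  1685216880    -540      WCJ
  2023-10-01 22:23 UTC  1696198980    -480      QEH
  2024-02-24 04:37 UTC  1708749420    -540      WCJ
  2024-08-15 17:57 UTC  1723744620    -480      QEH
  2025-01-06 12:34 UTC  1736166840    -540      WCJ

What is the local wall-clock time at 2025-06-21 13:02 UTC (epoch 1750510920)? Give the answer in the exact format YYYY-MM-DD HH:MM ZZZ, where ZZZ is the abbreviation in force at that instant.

2025-06-21 04:02 WCJ

Query: 2025-06-21 13:02 UTC
Rule 5/5 (WCJ, -09:00): 2025-01-06 12:34 UTC ≤ query < +∞
13·60 + 2 - 540 = 242 min
242 = 0·1440 + 242; 242 = 4·60 + 2 → 04:02, same day
→ 2025-06-21 04:02 WCJ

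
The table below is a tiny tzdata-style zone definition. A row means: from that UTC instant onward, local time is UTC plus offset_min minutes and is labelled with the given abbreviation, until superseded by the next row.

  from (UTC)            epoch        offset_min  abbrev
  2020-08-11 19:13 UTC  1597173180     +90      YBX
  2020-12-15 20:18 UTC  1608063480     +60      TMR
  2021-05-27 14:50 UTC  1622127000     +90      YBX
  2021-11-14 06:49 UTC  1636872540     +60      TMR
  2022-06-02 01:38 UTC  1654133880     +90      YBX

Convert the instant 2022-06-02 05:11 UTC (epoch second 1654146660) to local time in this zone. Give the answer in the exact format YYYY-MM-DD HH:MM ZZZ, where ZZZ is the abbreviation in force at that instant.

Query: 2022-06-02 05:11 UTC
Rule 5/5 (YBX, +01:30): 2022-06-02 01:38 UTC ≤ query < +∞
5·60 + 11 + 90 = 401 min
401 = 0·1440 + 401; 401 = 6·60 + 41 → 06:41, same day
→ 2022-06-02 06:41 YBX

2022-06-02 06:41 YBX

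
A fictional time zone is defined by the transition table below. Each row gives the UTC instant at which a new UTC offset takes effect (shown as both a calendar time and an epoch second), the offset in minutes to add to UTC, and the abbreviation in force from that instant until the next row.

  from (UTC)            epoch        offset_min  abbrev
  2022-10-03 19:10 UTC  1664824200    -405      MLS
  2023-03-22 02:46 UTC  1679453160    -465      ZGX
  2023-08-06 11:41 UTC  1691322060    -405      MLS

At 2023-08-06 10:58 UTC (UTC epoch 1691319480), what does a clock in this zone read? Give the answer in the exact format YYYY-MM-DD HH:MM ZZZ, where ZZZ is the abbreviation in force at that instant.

Query: 2023-08-06 10:58 UTC
Rule 2/3 (ZGX, -07:45): 2023-03-22 02:46 UTC ≤ query < 2023-08-06 11:41 UTC
10·60 + 58 - 465 = 193 min
193 = 0·1440 + 193; 193 = 3·60 + 13 → 03:13, same day
→ 2023-08-06 03:13 ZGX

2023-08-06 03:13 ZGX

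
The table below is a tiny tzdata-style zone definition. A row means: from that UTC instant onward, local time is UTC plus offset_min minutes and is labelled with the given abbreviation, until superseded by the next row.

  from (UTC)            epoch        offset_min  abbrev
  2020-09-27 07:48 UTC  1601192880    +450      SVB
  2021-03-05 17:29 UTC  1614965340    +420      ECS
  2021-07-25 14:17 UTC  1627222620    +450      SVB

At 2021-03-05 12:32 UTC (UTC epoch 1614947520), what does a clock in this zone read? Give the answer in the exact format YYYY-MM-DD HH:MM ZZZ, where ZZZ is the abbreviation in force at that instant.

2021-03-05 20:02 SVB

Query: 2021-03-05 12:32 UTC
Rule 1/3 (SVB, +07:30): 2020-09-27 07:48 UTC ≤ query < 2021-03-05 17:29 UTC
12·60 + 32 + 450 = 1202 min
1202 = 0·1440 + 1202; 1202 = 20·60 + 2 → 20:02, same day
→ 2021-03-05 20:02 SVB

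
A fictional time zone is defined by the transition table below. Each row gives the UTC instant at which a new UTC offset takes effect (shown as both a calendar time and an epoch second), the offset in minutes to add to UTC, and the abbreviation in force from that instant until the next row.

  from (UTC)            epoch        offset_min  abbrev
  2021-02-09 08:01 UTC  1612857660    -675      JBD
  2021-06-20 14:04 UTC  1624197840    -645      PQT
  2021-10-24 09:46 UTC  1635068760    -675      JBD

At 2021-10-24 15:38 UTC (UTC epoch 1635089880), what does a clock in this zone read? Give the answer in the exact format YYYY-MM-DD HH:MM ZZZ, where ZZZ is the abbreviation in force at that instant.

2021-10-24 04:23 JBD

Query: 2021-10-24 15:38 UTC
Rule 3/3 (JBD, -11:15): 2021-10-24 09:46 UTC ≤ query < +∞
15·60 + 38 - 675 = 263 min
263 = 0·1440 + 263; 263 = 4·60 + 23 → 04:23, same day
→ 2021-10-24 04:23 JBD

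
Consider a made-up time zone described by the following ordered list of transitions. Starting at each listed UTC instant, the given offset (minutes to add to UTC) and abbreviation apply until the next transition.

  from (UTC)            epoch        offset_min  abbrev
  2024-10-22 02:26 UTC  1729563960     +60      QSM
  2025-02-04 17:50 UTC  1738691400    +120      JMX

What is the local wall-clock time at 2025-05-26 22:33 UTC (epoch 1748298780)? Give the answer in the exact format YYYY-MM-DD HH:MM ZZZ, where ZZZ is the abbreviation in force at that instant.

Query: 2025-05-26 22:33 UTC
Rule 2/2 (JMX, +02:00): 2025-02-04 17:50 UTC ≤ query < +∞
22·60 + 33 + 120 = 1473 min
1473 = 1·1440 + 33; 33 = 0·60 + 33 → 00:33, 2025-05-26 + 1 day = 2025-05-27
→ 2025-05-27 00:33 JMX

2025-05-27 00:33 JMX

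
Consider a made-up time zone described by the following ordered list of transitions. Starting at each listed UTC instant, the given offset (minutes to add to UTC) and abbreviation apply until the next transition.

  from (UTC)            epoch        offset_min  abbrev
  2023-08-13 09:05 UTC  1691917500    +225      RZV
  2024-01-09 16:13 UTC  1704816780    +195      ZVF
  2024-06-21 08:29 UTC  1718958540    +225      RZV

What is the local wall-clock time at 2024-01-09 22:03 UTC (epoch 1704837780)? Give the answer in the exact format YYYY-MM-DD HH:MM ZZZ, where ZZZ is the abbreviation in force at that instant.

Query: 2024-01-09 22:03 UTC
Rule 2/3 (ZVF, +03:15): 2024-01-09 16:13 UTC ≤ query < 2024-06-21 08:29 UTC
22·60 + 3 + 195 = 1518 min
1518 = 1·1440 + 78; 78 = 1·60 + 18 → 01:18, 2024-01-09 + 1 day = 2024-01-10
→ 2024-01-10 01:18 ZVF

2024-01-10 01:18 ZVF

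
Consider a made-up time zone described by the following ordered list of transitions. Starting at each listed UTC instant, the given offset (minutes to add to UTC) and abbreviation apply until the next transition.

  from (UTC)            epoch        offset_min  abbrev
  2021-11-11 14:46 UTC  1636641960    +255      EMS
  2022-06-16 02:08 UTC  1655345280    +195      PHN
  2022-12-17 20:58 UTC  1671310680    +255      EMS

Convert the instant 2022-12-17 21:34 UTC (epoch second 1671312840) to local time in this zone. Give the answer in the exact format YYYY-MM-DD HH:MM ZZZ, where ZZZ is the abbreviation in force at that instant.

Query: 2022-12-17 21:34 UTC
Rule 3/3 (EMS, +04:15): 2022-12-17 20:58 UTC ≤ query < +∞
21·60 + 34 + 255 = 1549 min
1549 = 1·1440 + 109; 109 = 1·60 + 49 → 01:49, 2022-12-17 + 1 day = 2022-12-18
→ 2022-12-18 01:49 EMS

2022-12-18 01:49 EMS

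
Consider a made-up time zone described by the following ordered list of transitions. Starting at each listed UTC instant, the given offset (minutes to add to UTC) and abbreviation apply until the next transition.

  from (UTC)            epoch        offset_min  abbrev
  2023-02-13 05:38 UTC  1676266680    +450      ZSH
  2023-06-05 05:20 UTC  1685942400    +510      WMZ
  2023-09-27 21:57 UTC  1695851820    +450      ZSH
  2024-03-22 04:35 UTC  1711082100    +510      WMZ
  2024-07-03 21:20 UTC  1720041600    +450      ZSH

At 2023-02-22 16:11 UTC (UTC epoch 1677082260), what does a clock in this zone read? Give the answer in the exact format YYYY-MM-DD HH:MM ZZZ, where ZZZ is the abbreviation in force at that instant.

Query: 2023-02-22 16:11 UTC
Rule 1/5 (ZSH, +07:30): 2023-02-13 05:38 UTC ≤ query < 2023-06-05 05:20 UTC
16·60 + 11 + 450 = 1421 min
1421 = 0·1440 + 1421; 1421 = 23·60 + 41 → 23:41, same day
→ 2023-02-22 23:41 ZSH

2023-02-22 23:41 ZSH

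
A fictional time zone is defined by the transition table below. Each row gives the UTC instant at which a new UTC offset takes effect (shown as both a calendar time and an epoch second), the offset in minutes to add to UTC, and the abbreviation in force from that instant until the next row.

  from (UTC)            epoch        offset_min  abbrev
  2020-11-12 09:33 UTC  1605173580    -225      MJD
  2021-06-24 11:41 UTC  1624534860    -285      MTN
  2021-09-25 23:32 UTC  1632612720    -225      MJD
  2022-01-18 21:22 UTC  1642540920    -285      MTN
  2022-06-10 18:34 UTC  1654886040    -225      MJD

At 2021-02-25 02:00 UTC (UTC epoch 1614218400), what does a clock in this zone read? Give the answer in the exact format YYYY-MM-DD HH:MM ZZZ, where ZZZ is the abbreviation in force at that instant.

Query: 2021-02-25 02:00 UTC
Rule 1/5 (MJD, -03:45): 2020-11-12 09:33 UTC ≤ query < 2021-06-24 11:41 UTC
2·60 + 0 - 225 = -105 min
-105 = -1·1440 + 1335; 1335 = 22·60 + 15 → 22:15, 2021-02-25 - 1 day = 2021-02-24
→ 2021-02-24 22:15 MJD

2021-02-24 22:15 MJD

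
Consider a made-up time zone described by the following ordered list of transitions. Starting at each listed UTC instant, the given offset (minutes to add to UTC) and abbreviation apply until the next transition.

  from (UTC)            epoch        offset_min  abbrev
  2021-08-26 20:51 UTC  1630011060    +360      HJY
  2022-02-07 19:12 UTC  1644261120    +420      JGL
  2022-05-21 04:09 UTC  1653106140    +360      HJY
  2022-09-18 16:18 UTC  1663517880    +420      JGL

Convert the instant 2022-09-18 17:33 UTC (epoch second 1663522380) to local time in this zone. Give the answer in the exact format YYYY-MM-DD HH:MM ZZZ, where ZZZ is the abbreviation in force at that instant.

2022-09-19 00:33 JGL

Query: 2022-09-18 17:33 UTC
Rule 4/4 (JGL, +07:00): 2022-09-18 16:18 UTC ≤ query < +∞
17·60 + 33 + 420 = 1473 min
1473 = 1·1440 + 33; 33 = 0·60 + 33 → 00:33, 2022-09-18 + 1 day = 2022-09-19
→ 2022-09-19 00:33 JGL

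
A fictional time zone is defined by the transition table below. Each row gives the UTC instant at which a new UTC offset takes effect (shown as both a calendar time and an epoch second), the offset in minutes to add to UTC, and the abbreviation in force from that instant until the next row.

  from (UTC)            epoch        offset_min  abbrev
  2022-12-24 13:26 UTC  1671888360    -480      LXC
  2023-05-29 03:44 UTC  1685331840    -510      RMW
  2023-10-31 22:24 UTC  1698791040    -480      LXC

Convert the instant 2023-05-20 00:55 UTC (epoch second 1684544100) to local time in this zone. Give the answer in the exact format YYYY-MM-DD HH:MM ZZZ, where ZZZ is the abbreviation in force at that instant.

2023-05-19 16:55 LXC

Query: 2023-05-20 00:55 UTC
Rule 1/3 (LXC, -08:00): 2022-12-24 13:26 UTC ≤ query < 2023-05-29 03:44 UTC
0·60 + 55 - 480 = -425 min
-425 = -1·1440 + 1015; 1015 = 16·60 + 55 → 16:55, 2023-05-20 - 1 day = 2023-05-19
→ 2023-05-19 16:55 LXC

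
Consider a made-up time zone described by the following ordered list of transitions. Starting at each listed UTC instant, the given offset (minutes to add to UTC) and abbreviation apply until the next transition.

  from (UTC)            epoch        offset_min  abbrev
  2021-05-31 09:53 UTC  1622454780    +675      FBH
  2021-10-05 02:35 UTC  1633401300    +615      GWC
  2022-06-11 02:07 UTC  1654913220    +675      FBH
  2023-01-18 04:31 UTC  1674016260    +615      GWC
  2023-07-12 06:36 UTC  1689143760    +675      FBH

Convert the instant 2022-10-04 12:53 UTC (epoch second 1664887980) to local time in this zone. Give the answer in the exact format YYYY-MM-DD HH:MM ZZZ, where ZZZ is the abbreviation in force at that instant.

2022-10-05 00:08 FBH

Query: 2022-10-04 12:53 UTC
Rule 3/5 (FBH, +11:15): 2022-06-11 02:07 UTC ≤ query < 2023-01-18 04:31 UTC
12·60 + 53 + 675 = 1448 min
1448 = 1·1440 + 8; 8 = 0·60 + 8 → 00:08, 2022-10-04 + 1 day = 2022-10-05
→ 2022-10-05 00:08 FBH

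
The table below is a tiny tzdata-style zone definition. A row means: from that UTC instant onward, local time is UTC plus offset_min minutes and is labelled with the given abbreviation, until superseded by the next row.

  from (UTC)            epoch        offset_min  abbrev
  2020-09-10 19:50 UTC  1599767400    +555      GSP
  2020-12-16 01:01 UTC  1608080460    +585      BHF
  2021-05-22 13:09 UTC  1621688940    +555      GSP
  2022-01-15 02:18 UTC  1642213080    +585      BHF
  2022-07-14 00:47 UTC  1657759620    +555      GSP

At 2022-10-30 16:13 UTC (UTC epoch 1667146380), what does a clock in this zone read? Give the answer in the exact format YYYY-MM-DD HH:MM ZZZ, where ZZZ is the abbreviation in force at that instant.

Query: 2022-10-30 16:13 UTC
Rule 5/5 (GSP, +09:15): 2022-07-14 00:47 UTC ≤ query < +∞
16·60 + 13 + 555 = 1528 min
1528 = 1·1440 + 88; 88 = 1·60 + 28 → 01:28, 2022-10-30 + 1 day = 2022-10-31
→ 2022-10-31 01:28 GSP

2022-10-31 01:28 GSP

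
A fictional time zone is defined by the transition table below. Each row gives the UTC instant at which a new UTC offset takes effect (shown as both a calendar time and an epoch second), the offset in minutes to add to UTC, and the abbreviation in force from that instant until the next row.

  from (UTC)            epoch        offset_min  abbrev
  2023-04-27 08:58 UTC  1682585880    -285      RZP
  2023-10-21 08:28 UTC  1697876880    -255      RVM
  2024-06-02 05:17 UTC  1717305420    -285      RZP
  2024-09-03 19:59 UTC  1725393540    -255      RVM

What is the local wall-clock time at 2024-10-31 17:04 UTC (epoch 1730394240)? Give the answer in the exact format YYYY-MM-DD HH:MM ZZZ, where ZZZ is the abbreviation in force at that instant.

Query: 2024-10-31 17:04 UTC
Rule 4/4 (RVM, -04:15): 2024-09-03 19:59 UTC ≤ query < +∞
17·60 + 4 - 255 = 769 min
769 = 0·1440 + 769; 769 = 12·60 + 49 → 12:49, same day
→ 2024-10-31 12:49 RVM

2024-10-31 12:49 RVM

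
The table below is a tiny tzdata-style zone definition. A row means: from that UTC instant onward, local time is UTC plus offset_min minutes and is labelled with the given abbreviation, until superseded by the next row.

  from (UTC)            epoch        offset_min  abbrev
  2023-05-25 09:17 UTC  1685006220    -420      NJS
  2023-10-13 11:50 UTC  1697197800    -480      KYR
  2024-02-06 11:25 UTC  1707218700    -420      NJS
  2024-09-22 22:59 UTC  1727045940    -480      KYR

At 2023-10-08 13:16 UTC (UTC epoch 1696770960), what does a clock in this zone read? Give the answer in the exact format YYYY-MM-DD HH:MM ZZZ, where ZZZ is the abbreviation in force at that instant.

Query: 2023-10-08 13:16 UTC
Rule 1/4 (NJS, -07:00): 2023-05-25 09:17 UTC ≤ query < 2023-10-13 11:50 UTC
13·60 + 16 - 420 = 376 min
376 = 0·1440 + 376; 376 = 6·60 + 16 → 06:16, same day
→ 2023-10-08 06:16 NJS

2023-10-08 06:16 NJS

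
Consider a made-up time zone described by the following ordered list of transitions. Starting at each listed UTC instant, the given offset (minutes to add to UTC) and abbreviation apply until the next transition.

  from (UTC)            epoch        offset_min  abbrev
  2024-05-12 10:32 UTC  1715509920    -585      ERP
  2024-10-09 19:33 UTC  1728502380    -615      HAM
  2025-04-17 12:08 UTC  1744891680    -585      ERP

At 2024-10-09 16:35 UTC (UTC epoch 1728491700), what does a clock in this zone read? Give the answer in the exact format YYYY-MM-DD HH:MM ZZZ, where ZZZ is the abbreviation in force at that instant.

2024-10-09 06:50 ERP

Query: 2024-10-09 16:35 UTC
Rule 1/3 (ERP, -09:45): 2024-05-12 10:32 UTC ≤ query < 2024-10-09 19:33 UTC
16·60 + 35 - 585 = 410 min
410 = 0·1440 + 410; 410 = 6·60 + 50 → 06:50, same day
→ 2024-10-09 06:50 ERP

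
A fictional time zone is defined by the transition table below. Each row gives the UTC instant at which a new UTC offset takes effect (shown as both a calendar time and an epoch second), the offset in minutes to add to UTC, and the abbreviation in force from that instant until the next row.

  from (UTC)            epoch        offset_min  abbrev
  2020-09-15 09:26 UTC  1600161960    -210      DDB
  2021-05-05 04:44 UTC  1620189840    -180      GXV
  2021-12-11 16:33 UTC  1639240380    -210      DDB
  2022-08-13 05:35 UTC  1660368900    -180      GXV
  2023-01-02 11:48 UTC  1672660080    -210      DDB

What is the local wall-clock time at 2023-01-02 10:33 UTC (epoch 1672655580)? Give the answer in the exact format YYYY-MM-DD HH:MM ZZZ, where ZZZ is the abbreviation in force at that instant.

Query: 2023-01-02 10:33 UTC
Rule 4/5 (GXV, -03:00): 2022-08-13 05:35 UTC ≤ query < 2023-01-02 11:48 UTC
10·60 + 33 - 180 = 453 min
453 = 0·1440 + 453; 453 = 7·60 + 33 → 07:33, same day
→ 2023-01-02 07:33 GXV

2023-01-02 07:33 GXV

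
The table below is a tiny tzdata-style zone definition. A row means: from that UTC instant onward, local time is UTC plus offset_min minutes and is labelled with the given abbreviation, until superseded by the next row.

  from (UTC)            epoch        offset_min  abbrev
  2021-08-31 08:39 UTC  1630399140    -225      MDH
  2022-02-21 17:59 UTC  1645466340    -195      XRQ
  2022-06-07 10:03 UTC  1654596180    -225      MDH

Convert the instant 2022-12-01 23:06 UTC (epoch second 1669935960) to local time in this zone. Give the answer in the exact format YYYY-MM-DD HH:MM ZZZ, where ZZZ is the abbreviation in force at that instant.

2022-12-01 19:21 MDH

Query: 2022-12-01 23:06 UTC
Rule 3/3 (MDH, -03:45): 2022-06-07 10:03 UTC ≤ query < +∞
23·60 + 6 - 225 = 1161 min
1161 = 0·1440 + 1161; 1161 = 19·60 + 21 → 19:21, same day
→ 2022-12-01 19:21 MDH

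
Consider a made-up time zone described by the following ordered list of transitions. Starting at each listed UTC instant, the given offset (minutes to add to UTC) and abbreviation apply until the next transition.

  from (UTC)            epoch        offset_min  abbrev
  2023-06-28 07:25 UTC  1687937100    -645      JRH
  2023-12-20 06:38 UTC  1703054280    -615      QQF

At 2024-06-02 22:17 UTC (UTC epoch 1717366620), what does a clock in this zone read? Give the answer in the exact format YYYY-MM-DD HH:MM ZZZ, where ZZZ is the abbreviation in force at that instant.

Query: 2024-06-02 22:17 UTC
Rule 2/2 (QQF, -10:15): 2023-12-20 06:38 UTC ≤ query < +∞
22·60 + 17 - 615 = 722 min
722 = 0·1440 + 722; 722 = 12·60 + 2 → 12:02, same day
→ 2024-06-02 12:02 QQF

2024-06-02 12:02 QQF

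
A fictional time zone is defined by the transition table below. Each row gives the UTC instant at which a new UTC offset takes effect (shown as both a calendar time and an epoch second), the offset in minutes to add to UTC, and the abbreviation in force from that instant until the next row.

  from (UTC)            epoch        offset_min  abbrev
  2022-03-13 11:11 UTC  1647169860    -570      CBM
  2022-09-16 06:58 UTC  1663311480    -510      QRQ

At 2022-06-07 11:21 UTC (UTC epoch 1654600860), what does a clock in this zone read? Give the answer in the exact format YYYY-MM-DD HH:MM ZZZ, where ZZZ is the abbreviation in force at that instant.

Query: 2022-06-07 11:21 UTC
Rule 1/2 (CBM, -09:30): 2022-03-13 11:11 UTC ≤ query < 2022-09-16 06:58 UTC
11·60 + 21 - 570 = 111 min
111 = 0·1440 + 111; 111 = 1·60 + 51 → 01:51, same day
→ 2022-06-07 01:51 CBM

2022-06-07 01:51 CBM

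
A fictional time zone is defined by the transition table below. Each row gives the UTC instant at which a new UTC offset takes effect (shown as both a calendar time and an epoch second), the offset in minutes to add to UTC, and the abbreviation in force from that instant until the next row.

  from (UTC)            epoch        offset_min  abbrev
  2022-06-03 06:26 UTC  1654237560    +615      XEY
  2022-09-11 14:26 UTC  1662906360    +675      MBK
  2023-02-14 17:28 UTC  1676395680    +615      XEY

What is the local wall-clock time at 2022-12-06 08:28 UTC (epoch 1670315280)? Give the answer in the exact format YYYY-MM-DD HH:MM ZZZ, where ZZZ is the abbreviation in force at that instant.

2022-12-06 19:43 MBK

Query: 2022-12-06 08:28 UTC
Rule 2/3 (MBK, +11:15): 2022-09-11 14:26 UTC ≤ query < 2023-02-14 17:28 UTC
8·60 + 28 + 675 = 1183 min
1183 = 0·1440 + 1183; 1183 = 19·60 + 43 → 19:43, same day
→ 2022-12-06 19:43 MBK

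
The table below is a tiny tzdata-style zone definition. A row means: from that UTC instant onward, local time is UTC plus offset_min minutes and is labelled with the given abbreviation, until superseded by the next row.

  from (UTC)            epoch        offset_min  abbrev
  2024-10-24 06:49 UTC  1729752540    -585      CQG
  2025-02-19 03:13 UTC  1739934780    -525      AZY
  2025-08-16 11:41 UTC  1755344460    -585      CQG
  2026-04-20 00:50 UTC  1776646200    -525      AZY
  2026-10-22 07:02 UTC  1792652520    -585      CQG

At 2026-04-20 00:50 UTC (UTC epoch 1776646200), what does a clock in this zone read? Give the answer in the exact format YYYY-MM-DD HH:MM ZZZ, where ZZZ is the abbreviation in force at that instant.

2026-04-19 16:05 AZY

Query: 2026-04-20 00:50 UTC
Rule 4/5 (AZY, -08:45): 2026-04-20 00:50 UTC ≤ query < 2026-10-22 07:02 UTC
0·60 + 50 - 525 = -475 min
-475 = -1·1440 + 965; 965 = 16·60 + 5 → 16:05, 2026-04-20 - 1 day = 2026-04-19
→ 2026-04-19 16:05 AZY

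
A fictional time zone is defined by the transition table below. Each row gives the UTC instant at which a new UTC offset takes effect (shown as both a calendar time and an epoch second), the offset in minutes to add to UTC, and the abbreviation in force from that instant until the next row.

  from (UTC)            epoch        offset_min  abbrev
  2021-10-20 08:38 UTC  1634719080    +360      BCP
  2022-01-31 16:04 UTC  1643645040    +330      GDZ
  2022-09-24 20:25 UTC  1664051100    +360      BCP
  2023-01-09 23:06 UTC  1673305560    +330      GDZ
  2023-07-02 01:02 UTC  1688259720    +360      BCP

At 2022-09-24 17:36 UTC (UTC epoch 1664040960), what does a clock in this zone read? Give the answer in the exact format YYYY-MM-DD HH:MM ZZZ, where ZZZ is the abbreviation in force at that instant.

2022-09-24 23:06 GDZ

Query: 2022-09-24 17:36 UTC
Rule 2/5 (GDZ, +05:30): 2022-01-31 16:04 UTC ≤ query < 2022-09-24 20:25 UTC
17·60 + 36 + 330 = 1386 min
1386 = 0·1440 + 1386; 1386 = 23·60 + 6 → 23:06, same day
→ 2022-09-24 23:06 GDZ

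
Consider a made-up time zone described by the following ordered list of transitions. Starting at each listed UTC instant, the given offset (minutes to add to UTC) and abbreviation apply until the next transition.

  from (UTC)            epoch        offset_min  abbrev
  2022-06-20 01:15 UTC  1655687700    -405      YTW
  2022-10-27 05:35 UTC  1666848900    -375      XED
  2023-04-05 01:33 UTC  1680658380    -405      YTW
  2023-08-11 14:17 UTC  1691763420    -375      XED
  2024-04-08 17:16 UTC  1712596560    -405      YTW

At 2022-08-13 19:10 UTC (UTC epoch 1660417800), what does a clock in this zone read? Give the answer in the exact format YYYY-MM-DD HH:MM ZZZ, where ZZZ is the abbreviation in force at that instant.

Query: 2022-08-13 19:10 UTC
Rule 1/5 (YTW, -06:45): 2022-06-20 01:15 UTC ≤ query < 2022-10-27 05:35 UTC
19·60 + 10 - 405 = 745 min
745 = 0·1440 + 745; 745 = 12·60 + 25 → 12:25, same day
→ 2022-08-13 12:25 YTW

2022-08-13 12:25 YTW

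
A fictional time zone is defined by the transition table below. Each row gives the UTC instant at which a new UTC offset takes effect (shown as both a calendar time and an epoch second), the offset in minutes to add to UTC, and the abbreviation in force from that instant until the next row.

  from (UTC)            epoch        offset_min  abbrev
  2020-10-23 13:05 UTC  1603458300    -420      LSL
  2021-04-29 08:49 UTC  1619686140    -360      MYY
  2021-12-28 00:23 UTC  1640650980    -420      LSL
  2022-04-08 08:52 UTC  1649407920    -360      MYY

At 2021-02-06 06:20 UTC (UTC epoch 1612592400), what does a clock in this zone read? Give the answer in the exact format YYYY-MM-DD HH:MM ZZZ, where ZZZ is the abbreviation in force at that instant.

2021-02-05 23:20 LSL

Query: 2021-02-06 06:20 UTC
Rule 1/4 (LSL, -07:00): 2020-10-23 13:05 UTC ≤ query < 2021-04-29 08:49 UTC
6·60 + 20 - 420 = -40 min
-40 = -1·1440 + 1400; 1400 = 23·60 + 20 → 23:20, 2021-02-06 - 1 day = 2021-02-05
→ 2021-02-05 23:20 LSL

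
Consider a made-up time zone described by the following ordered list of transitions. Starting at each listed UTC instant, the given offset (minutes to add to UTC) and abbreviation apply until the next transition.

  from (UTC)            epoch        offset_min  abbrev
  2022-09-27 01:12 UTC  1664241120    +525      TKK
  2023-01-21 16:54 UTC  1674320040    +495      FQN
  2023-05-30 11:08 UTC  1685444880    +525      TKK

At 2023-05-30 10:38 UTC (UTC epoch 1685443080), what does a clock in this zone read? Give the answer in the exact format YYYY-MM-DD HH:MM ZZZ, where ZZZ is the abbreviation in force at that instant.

Query: 2023-05-30 10:38 UTC
Rule 2/3 (FQN, +08:15): 2023-01-21 16:54 UTC ≤ query < 2023-05-30 11:08 UTC
10·60 + 38 + 495 = 1133 min
1133 = 0·1440 + 1133; 1133 = 18·60 + 53 → 18:53, same day
→ 2023-05-30 18:53 FQN

2023-05-30 18:53 FQN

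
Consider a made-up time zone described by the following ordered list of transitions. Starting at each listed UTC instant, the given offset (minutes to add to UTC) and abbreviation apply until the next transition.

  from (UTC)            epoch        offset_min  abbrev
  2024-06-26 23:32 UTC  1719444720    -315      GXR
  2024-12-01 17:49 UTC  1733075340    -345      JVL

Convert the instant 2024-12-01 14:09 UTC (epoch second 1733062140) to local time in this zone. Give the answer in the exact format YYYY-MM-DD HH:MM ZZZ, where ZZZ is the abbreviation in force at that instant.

2024-12-01 08:54 GXR

Query: 2024-12-01 14:09 UTC
Rule 1/2 (GXR, -05:15): 2024-06-26 23:32 UTC ≤ query < 2024-12-01 17:49 UTC
14·60 + 9 - 315 = 534 min
534 = 0·1440 + 534; 534 = 8·60 + 54 → 08:54, same day
→ 2024-12-01 08:54 GXR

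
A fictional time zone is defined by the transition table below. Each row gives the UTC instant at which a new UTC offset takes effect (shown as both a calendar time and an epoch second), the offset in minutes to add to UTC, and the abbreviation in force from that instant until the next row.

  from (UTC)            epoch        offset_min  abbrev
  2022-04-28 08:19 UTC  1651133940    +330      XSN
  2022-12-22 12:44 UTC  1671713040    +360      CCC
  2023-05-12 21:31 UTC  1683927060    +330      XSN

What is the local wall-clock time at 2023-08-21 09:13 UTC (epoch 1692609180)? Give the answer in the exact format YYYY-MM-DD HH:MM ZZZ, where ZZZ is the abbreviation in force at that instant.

Query: 2023-08-21 09:13 UTC
Rule 3/3 (XSN, +05:30): 2023-05-12 21:31 UTC ≤ query < +∞
9·60 + 13 + 330 = 883 min
883 = 0·1440 + 883; 883 = 14·60 + 43 → 14:43, same day
→ 2023-08-21 14:43 XSN

2023-08-21 14:43 XSN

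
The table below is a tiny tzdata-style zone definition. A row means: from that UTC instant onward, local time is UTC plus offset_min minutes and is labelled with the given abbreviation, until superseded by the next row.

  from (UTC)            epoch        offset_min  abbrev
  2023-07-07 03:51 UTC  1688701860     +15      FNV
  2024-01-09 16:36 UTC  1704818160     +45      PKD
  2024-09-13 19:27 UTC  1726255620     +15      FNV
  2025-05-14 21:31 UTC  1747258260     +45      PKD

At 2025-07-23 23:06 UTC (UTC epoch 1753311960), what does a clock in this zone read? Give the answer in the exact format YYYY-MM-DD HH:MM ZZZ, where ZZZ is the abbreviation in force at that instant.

2025-07-23 23:51 PKD

Query: 2025-07-23 23:06 UTC
Rule 4/4 (PKD, +00:45): 2025-05-14 21:31 UTC ≤ query < +∞
23·60 + 6 + 45 = 1431 min
1431 = 0·1440 + 1431; 1431 = 23·60 + 51 → 23:51, same day
→ 2025-07-23 23:51 PKD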